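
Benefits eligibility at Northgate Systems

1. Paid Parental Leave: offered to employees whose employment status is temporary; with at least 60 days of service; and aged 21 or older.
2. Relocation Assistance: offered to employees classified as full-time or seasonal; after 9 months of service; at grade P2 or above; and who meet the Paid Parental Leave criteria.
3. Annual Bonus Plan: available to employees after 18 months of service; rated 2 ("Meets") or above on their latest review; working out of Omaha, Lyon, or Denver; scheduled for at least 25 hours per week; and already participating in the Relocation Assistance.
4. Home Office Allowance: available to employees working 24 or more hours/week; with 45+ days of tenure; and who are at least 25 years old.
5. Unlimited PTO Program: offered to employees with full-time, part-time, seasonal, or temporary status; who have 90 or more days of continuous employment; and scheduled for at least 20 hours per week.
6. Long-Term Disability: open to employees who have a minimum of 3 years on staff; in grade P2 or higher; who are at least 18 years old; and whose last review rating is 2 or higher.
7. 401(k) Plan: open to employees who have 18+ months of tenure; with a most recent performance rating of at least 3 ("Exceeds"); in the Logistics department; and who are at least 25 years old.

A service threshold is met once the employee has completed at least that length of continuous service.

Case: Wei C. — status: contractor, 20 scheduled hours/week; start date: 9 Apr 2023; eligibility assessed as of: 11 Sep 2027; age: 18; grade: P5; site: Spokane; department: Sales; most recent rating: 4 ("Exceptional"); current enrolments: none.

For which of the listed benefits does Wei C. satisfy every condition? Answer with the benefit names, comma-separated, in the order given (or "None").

Service from 9 Apr 2023 to 11 Sep 2027: 1616 days.
Paid Parental Leave — status contractor ✗ (requires temporary) → not eligible.
Relocation Assistance — status contractor ✗ (requires full-time or seasonal) → not eligible.
Annual Bonus Plan — service 1616 days ≥ 18 months (≈540 days) ✓; rating 4 ≥ 2 ✓; site Spokane ✗ (not Omaha, Lyon, or Denver) → not eligible.
Home Office Allowance — 20 hrs/wk < 24 ✗ → not eligible.
Unlimited PTO Program — status contractor ✗ (requires full-time, part-time, seasonal, or temporary) → not eligible.
Long-Term Disability — service 1616 days ≥ 3 years (≈1095 days) ✓; grade P5 ≥ P2 ✓; age 18 ≥ 18 ✓; rating 4 ≥ 2 ✓ → eligible.
401(k) Plan — service 1616 days ≥ 18 months (≈540 days) ✓; rating 4 ≥ 3 ✓; dept Sales ✗ → not eligible.

Long-Term Disability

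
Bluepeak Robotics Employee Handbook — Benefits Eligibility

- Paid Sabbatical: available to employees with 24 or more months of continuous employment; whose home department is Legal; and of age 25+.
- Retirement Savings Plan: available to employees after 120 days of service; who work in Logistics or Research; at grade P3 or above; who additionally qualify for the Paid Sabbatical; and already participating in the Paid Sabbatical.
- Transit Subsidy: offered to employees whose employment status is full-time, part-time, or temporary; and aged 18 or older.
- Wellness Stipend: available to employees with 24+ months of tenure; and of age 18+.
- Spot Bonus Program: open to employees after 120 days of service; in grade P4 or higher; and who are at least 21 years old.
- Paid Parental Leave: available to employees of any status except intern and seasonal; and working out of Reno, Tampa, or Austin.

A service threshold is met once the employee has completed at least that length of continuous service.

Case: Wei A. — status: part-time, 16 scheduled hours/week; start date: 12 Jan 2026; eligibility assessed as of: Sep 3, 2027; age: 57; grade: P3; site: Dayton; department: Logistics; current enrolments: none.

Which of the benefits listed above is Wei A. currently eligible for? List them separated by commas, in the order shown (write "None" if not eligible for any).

Service from 12 Jan 2026 to Sep 3, 2027: 599 days.
Paid Sabbatical — service 599 days < 24 months (≈720 days) ✗ → not eligible.
Retirement Savings Plan — service 599 days ≥ 120 days ✓; dept Logistics ✓; grade P3 ≥ P3 ✓; not eligible for Paid Sabbatical ✗ → not eligible.
Transit Subsidy — status part-time ✓; age 57 ≥ 18 ✓ → eligible.
Wellness Stipend — service 599 days < 24 months (≈720 days) ✗ → not eligible.
Spot Bonus Program — service 599 days ≥ 120 days ✓; grade P3 < P4 ✗ → not eligible.
Paid Parental Leave — status part-time ✓ (not excluded); site Dayton ✗ (not Reno, Tampa, or Austin) → not eligible.

Transit Subsidy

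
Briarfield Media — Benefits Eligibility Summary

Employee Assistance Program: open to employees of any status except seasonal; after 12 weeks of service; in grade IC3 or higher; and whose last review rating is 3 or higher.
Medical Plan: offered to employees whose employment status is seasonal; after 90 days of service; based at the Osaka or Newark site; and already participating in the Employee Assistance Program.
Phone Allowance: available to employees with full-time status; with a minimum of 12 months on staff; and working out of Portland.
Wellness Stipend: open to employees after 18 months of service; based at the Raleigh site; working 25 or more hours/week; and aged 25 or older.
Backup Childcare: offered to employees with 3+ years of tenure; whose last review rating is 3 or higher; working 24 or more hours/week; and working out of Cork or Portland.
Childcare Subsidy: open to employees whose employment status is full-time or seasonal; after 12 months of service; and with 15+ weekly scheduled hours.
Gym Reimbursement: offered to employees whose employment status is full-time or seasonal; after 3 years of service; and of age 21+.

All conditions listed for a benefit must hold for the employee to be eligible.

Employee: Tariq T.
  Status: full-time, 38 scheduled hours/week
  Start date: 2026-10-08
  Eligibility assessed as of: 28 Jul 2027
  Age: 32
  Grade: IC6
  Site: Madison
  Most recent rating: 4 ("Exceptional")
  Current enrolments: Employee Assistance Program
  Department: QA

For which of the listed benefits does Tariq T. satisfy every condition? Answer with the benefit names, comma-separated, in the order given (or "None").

Employee Assistance Program

Service from 2026-10-08 to 28 Jul 2027: 293 days.
Employee Assistance Program — status full-time ✓ (not excluded); service 293 days ≥ 12 weeks (≈84 days) ✓; grade IC6 ≥ IC3 ✓; rating 4 ≥ 3 ✓ → eligible.
Medical Plan — status full-time ✗ (requires seasonal) → not eligible.
Phone Allowance — status full-time ✓; service 293 days < 12 months (≈360 days) ✗ → not eligible.
Wellness Stipend — service 293 days < 18 months (≈540 days) ✗ → not eligible.
Backup Childcare — service 293 days < 3 years (≈1095 days) ✗ → not eligible.
Childcare Subsidy — status full-time ✓; service 293 days < 12 months (≈360 days) ✗ → not eligible.
Gym Reimbursement — status full-time ✓; service 293 days < 3 years (≈1095 days) ✗ → not eligible.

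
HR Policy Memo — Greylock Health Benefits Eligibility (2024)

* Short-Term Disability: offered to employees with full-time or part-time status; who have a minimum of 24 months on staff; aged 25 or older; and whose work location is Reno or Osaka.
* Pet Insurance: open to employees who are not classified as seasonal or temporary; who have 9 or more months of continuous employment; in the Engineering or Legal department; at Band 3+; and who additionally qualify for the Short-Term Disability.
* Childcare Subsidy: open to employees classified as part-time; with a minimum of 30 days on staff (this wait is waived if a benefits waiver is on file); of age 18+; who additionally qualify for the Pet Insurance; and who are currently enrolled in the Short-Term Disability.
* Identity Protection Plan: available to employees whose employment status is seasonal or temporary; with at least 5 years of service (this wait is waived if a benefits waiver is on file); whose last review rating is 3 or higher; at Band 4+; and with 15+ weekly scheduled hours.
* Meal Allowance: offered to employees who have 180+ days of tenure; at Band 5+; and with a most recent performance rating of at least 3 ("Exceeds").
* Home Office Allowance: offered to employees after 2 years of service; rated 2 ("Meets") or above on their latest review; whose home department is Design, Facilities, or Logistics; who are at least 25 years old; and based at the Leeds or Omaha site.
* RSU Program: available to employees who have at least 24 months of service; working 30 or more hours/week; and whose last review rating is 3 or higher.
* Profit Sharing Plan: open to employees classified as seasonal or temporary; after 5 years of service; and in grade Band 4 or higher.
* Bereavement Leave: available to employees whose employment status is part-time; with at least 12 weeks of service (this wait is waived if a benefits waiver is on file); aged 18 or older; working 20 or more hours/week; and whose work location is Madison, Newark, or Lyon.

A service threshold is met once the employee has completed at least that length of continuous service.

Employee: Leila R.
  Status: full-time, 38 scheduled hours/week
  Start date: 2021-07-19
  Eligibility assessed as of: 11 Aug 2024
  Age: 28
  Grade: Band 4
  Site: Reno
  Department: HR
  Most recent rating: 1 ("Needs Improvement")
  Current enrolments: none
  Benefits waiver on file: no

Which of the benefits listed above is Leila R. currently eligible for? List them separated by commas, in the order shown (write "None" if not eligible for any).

Short-Term Disability

Service from 2021-07-19 to 11 Aug 2024: 1119 days.
Short-Term Disability — status full-time ✓; service 1119 days ≥ 24 months (≈720 days) ✓; age 28 ≥ 25 ✓; site Reno ✓ → eligible.
Pet Insurance — status full-time ✓ (not excluded); service 1119 days ≥ 9 months (≈270 days) ✓; dept HR ✗ → not eligible.
Childcare Subsidy — status full-time ✗ (requires part-time) → not eligible.
Identity Protection Plan — status full-time ✗ (requires seasonal or temporary) → not eligible.
Meal Allowance — service 1119 days ≥ 180 days ✓; grade Band 4 < Band 5 ✗ → not eligible.
Home Office Allowance — service 1119 days ≥ 2 years (≈730 days) ✓; rating 1 < 2 ✗ → not eligible.
RSU Program — service 1119 days ≥ 24 months (≈720 days) ✓; 38 hrs/wk ≥ 30 ✓; rating 1 < 3 ✗ → not eligible.
Profit Sharing Plan — status full-time ✗ (requires seasonal or temporary) → not eligible.
Bereavement Leave — status full-time ✗ (requires part-time) → not eligible.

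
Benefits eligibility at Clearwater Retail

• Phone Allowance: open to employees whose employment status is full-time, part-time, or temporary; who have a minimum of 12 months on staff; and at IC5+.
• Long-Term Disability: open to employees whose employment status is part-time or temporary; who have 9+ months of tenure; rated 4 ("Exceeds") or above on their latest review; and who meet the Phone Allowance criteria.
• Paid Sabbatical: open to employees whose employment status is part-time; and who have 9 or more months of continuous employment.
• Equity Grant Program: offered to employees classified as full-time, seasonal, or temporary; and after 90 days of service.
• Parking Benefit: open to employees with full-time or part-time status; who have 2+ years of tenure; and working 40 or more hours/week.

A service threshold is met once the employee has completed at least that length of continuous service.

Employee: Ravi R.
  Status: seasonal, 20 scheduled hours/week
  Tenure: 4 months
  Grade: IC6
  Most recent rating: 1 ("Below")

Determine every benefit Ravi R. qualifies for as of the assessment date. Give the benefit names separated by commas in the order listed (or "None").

Equity Grant Program

Phone Allowance — status seasonal ✗ (requires full-time, part-time, or temporary) → not eligible.
Long-Term Disability — status seasonal ✗ (requires part-time or temporary) → not eligible.
Paid Sabbatical — status seasonal ✗ (requires part-time) → not eligible.
Equity Grant Program — status seasonal ✓; service 4 months ≥ 90 days ✓ → eligible.
Parking Benefit — status seasonal ✗ (requires full-time or part-time) → not eligible.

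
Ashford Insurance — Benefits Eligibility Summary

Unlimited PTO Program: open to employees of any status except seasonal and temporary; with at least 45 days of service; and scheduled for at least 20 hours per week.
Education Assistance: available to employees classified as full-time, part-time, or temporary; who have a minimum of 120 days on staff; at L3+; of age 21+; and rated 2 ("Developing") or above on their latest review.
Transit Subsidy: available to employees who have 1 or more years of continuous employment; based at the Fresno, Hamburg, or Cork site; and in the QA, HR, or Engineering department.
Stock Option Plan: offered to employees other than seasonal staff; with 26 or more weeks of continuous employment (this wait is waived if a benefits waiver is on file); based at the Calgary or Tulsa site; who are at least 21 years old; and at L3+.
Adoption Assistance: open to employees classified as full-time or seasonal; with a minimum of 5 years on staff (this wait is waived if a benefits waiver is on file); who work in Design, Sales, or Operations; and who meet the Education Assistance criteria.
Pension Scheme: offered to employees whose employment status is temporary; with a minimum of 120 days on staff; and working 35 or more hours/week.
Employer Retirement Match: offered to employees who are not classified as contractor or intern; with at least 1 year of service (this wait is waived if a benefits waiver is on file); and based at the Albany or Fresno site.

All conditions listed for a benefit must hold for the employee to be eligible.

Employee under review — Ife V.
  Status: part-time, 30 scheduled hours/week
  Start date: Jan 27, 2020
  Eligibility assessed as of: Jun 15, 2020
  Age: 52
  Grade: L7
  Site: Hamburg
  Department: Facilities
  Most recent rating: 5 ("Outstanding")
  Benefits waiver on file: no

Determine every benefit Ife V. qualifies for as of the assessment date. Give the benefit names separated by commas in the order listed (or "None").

Unlimited PTO Program, Education Assistance

Service from Jan 27, 2020 to Jun 15, 2020: 140 days.
Unlimited PTO Program — status part-time ✓ (not excluded); service 140 days ≥ 45 days ✓; 30 hrs/wk ≥ 20 ✓ → eligible.
Education Assistance — status part-time ✓; service 140 days ≥ 120 days ✓; grade L7 ≥ L3 ✓; age 52 ≥ 21 ✓; rating 5 ≥ 2 ✓ → eligible.
Transit Subsidy — service 140 days < 1 year (≈365 days) ✗ → not eligible.
Stock Option Plan — status part-time ✓ (not excluded); no waiver, service 140 days < 26 weeks (≈182 days) ✗ → not eligible.
Adoption Assistance — status part-time ✗ (requires full-time or seasonal) → not eligible.
Pension Scheme — status part-time ✗ (requires temporary) → not eligible.
Employer Retirement Match — status part-time ✓ (not excluded); no waiver, service 140 days < 1 year (≈365 days) ✗ → not eligible.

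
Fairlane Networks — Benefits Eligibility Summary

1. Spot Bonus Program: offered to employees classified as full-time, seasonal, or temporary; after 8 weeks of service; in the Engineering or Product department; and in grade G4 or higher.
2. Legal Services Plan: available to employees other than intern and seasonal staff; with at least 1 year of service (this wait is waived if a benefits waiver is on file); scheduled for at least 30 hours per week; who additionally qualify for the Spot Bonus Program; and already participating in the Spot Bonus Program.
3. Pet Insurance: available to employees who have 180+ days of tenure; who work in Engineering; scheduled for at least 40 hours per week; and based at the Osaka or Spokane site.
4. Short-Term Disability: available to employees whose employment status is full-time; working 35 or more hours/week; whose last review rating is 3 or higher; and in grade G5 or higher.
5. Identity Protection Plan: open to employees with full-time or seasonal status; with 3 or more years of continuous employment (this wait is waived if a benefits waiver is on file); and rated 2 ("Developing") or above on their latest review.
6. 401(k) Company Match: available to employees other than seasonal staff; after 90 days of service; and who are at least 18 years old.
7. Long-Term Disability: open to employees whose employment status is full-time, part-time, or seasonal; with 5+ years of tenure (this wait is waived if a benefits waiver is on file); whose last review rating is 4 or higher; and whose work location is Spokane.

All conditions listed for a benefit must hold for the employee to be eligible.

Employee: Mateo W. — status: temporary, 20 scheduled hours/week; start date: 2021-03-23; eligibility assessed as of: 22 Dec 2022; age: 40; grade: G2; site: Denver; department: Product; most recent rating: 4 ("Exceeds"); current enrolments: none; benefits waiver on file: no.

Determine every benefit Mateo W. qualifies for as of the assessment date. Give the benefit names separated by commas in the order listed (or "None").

Service from 2021-03-23 to 22 Dec 2022: 639 days.
Spot Bonus Program — status temporary ✓; service 639 days ≥ 8 weeks (≈56 days) ✓; dept Product ✓; grade G2 < G4 ✗ → not eligible.
Legal Services Plan — status temporary ✓ (not excluded); no waiver, service 639 days ≥ 1 year (≈365 days) ✓; 20 hrs/wk < 30 ✗ → not eligible.
Pet Insurance — service 639 days ≥ 180 days ✓; dept Product ✗ → not eligible.
Short-Term Disability — status temporary ✗ (requires full-time) → not eligible.
Identity Protection Plan — status temporary ✗ (requires full-time or seasonal) → not eligible.
401(k) Company Match — status temporary ✓ (not excluded); service 639 days ≥ 90 days ✓; age 40 ≥ 18 ✓ → eligible.
Long-Term Disability — status temporary ✗ (requires full-time, part-time, or seasonal) → not eligible.

401(k) Company Match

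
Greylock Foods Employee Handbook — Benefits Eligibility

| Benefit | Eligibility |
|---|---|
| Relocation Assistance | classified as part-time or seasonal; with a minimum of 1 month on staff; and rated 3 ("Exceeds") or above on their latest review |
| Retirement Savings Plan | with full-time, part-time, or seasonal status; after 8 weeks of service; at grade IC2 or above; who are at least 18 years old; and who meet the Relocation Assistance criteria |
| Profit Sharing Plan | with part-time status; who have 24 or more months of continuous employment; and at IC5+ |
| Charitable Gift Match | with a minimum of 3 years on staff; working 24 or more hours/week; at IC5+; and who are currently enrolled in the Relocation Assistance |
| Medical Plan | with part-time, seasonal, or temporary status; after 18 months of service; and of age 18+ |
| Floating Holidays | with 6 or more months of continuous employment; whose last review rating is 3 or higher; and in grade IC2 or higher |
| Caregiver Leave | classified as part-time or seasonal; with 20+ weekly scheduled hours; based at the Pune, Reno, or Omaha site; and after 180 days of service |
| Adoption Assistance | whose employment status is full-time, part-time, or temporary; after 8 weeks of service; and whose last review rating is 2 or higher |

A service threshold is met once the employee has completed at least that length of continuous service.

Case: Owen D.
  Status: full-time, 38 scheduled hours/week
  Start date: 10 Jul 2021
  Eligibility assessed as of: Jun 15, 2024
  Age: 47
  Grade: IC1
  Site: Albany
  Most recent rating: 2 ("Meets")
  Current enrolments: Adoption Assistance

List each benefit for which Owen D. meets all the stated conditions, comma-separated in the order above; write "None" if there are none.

Service from 10 Jul 2021 to Jun 15, 2024: 1071 days.
Relocation Assistance — status full-time ✗ (requires part-time or seasonal) → not eligible.
Retirement Savings Plan — status full-time ✓; service 1071 days ≥ 8 weeks (≈56 days) ✓; grade IC1 < IC2 ✗ → not eligible.
Profit Sharing Plan — status full-time ✗ (requires part-time) → not eligible.
Charitable Gift Match — service 1071 days < 3 years (≈1095 days) ✗ → not eligible.
Medical Plan — status full-time ✗ (requires part-time, seasonal, or temporary) → not eligible.
Floating Holidays — service 1071 days ≥ 6 months (≈180 days) ✓; rating 2 < 3 ✗ → not eligible.
Caregiver Leave — status full-time ✗ (requires part-time or seasonal) → not eligible.
Adoption Assistance — status full-time ✓; service 1071 days ≥ 8 weeks (≈56 days) ✓; rating 2 ≥ 2 ✓ → eligible.

Adoption Assistance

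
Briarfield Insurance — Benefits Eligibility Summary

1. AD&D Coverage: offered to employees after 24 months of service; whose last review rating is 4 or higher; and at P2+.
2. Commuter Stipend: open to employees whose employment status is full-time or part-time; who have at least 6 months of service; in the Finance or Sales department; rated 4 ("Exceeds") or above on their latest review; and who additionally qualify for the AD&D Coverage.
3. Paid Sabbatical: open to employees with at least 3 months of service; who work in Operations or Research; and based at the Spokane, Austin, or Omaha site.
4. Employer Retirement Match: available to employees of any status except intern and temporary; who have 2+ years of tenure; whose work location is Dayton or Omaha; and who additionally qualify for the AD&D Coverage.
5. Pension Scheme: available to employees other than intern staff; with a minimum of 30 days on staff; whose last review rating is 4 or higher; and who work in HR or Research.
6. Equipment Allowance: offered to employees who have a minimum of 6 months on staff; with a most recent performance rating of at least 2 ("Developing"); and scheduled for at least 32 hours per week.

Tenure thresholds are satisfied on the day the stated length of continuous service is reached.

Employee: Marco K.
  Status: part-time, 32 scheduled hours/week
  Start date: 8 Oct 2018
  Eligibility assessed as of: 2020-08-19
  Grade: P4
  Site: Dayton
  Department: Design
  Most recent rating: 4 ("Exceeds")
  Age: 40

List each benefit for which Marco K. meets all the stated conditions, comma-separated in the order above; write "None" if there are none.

Equipment Allowance

Service from 8 Oct 2018 to 2020-08-19: 681 days.
AD&D Coverage — service 681 days < 24 months (≈720 days) ✗ → not eligible.
Commuter Stipend — status part-time ✓; service 681 days ≥ 6 months (≈180 days) ✓; dept Design ✗ → not eligible.
Paid Sabbatical — service 681 days ≥ 3 months (≈90 days) ✓; dept Design ✗ → not eligible.
Employer Retirement Match — status part-time ✓ (not excluded); service 681 days < 2 years (≈730 days) ✗ → not eligible.
Pension Scheme — status part-time ✓ (not excluded); service 681 days ≥ 30 days ✓; rating 4 ≥ 4 ✓; dept Design ✗ → not eligible.
Equipment Allowance — service 681 days ≥ 6 months (≈180 days) ✓; rating 4 ≥ 2 ✓; 32 hrs/wk ≥ 32 ✓ → eligible.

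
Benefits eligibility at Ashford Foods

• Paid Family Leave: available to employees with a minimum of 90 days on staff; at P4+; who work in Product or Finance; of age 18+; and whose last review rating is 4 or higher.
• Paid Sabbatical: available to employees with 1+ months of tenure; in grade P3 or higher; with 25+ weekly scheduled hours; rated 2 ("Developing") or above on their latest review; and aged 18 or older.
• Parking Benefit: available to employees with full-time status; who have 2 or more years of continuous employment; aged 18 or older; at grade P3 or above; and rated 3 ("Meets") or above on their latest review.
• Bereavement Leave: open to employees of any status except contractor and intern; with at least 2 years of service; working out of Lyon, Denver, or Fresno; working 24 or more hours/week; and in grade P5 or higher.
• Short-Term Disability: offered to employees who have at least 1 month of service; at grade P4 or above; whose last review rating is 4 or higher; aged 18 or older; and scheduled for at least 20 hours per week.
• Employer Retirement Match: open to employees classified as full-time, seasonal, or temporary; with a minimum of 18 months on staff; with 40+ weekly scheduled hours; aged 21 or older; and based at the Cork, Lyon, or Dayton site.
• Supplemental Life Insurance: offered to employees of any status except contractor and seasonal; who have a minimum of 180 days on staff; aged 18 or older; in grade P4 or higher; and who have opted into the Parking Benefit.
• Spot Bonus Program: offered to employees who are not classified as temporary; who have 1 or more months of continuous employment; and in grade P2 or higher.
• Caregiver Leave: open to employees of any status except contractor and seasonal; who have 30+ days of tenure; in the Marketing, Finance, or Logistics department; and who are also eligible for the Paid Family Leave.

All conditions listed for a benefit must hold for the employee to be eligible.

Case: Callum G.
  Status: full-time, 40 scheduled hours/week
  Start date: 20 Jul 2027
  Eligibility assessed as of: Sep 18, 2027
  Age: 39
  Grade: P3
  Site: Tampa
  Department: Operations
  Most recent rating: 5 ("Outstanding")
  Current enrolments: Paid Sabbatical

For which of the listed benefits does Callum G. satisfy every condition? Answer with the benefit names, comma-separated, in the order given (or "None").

Service from 20 Jul 2027 to Sep 18, 2027: 60 days.
Paid Family Leave — service 60 days < 90 days ✗ → not eligible.
Paid Sabbatical — service 60 days ≥ 1 month (≈30 days) ✓; grade P3 ≥ P3 ✓; 40 hrs/wk ≥ 25 ✓; rating 5 ≥ 2 ✓; age 39 ≥ 18 ✓ → eligible.
Parking Benefit — status full-time ✓; service 60 days < 2 years (≈730 days) ✗ → not eligible.
Bereavement Leave — status full-time ✓ (not excluded); service 60 days < 2 years (≈730 days) ✗ → not eligible.
Short-Term Disability — service 60 days ≥ 1 month (≈30 days) ✓; grade P3 < P4 ✗ → not eligible.
Employer Retirement Match — status full-time ✓; service 60 days < 18 months (≈540 days) ✗ → not eligible.
Supplemental Life Insurance — status full-time ✓ (not excluded); service 60 days < 180 days ✗ → not eligible.
Spot Bonus Program — status full-time ✓ (not excluded); service 60 days ≥ 1 month (≈30 days) ✓; grade P3 ≥ P2 ✓ → eligible.
Caregiver Leave — status full-time ✓ (not excluded); service 60 days ≥ 30 days ✓; dept Operations ✗ → not eligible.

Paid Sabbatical, Spot Bonus Program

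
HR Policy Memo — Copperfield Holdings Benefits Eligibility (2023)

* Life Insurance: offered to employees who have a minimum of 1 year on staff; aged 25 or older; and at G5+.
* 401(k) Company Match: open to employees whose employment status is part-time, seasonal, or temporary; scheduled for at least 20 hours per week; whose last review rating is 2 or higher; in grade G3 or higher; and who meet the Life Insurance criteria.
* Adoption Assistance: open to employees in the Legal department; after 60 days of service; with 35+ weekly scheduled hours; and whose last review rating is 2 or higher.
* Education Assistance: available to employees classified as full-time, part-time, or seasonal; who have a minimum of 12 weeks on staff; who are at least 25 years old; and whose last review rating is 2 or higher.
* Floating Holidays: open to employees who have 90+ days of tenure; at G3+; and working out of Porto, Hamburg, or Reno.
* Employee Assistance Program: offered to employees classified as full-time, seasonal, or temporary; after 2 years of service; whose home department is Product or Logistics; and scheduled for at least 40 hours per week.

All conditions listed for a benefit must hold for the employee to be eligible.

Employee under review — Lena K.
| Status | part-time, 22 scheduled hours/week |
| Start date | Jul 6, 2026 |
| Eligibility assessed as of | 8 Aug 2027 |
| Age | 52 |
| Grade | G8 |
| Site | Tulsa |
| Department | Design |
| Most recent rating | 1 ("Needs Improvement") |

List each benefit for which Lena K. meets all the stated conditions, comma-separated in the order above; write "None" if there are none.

Life Insurance

Service from Jul 6, 2026 to 8 Aug 2027: 398 days.
Life Insurance — service 398 days ≥ 1 year (≈365 days) ✓; age 52 ≥ 25 ✓; grade G8 ≥ G5 ✓ → eligible.
401(k) Company Match — status part-time ✓; 22 hrs/wk ≥ 20 ✓; rating 1 < 2 ✗ → not eligible.
Adoption Assistance — dept Design ✗ → not eligible.
Education Assistance — status part-time ✓; service 398 days ≥ 12 weeks (≈84 days) ✓; age 52 ≥ 25 ✓; rating 1 < 2 ✗ → not eligible.
Floating Holidays — service 398 days ≥ 90 days ✓; grade G8 ≥ G3 ✓; site Tulsa ✗ (not Porto, Hamburg, or Reno) → not eligible.
Employee Assistance Program — status part-time ✗ (requires full-time, seasonal, or temporary) → not eligible.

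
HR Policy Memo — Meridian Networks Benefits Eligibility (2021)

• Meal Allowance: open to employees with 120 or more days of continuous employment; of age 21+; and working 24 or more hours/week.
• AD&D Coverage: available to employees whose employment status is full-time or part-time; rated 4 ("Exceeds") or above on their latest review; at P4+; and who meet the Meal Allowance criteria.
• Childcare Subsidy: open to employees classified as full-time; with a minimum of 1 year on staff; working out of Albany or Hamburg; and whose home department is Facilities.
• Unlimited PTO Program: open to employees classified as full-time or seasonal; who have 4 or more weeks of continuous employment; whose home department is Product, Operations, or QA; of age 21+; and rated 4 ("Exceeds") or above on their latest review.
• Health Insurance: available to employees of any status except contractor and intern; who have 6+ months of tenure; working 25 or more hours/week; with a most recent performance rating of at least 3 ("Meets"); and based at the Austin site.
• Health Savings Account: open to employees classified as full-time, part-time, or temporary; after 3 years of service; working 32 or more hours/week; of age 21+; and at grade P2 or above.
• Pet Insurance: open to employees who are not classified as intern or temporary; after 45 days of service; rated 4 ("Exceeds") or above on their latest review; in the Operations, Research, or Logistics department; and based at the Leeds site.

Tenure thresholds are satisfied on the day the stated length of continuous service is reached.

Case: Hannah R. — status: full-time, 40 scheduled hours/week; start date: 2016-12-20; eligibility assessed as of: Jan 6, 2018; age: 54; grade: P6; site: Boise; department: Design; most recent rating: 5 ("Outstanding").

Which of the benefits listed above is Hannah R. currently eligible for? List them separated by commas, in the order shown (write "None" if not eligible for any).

Meal Allowance, AD&D Coverage

Service from 2016-12-20 to Jan 6, 2018: 382 days.
Meal Allowance — service 382 days ≥ 120 days ✓; age 54 ≥ 21 ✓; 40 hrs/wk ≥ 24 ✓ → eligible.
AD&D Coverage — status full-time ✓; rating 5 ≥ 4 ✓; grade P6 ≥ P4 ✓; eligible for Meal Allowance ✓ → eligible.
Childcare Subsidy — status full-time ✓; service 382 days ≥ 1 year (≈365 days) ✓; site Boise ✗ (not Albany or Hamburg) → not eligible.
Unlimited PTO Program — status full-time ✓; service 382 days ≥ 4 weeks (≈28 days) ✓; dept Design ✗ → not eligible.
Health Insurance — status full-time ✓ (not excluded); service 382 days ≥ 6 months (≈180 days) ✓; 40 hrs/wk ≥ 25 ✓; rating 5 ≥ 3 ✓; site Boise ✗ (not Austin) → not eligible.
Health Savings Account — status full-time ✓; service 382 days < 3 years (≈1095 days) ✗ → not eligible.
Pet Insurance — status full-time ✓ (not excluded); service 382 days ≥ 45 days ✓; rating 5 ≥ 4 ✓; dept Design ✗ → not eligible.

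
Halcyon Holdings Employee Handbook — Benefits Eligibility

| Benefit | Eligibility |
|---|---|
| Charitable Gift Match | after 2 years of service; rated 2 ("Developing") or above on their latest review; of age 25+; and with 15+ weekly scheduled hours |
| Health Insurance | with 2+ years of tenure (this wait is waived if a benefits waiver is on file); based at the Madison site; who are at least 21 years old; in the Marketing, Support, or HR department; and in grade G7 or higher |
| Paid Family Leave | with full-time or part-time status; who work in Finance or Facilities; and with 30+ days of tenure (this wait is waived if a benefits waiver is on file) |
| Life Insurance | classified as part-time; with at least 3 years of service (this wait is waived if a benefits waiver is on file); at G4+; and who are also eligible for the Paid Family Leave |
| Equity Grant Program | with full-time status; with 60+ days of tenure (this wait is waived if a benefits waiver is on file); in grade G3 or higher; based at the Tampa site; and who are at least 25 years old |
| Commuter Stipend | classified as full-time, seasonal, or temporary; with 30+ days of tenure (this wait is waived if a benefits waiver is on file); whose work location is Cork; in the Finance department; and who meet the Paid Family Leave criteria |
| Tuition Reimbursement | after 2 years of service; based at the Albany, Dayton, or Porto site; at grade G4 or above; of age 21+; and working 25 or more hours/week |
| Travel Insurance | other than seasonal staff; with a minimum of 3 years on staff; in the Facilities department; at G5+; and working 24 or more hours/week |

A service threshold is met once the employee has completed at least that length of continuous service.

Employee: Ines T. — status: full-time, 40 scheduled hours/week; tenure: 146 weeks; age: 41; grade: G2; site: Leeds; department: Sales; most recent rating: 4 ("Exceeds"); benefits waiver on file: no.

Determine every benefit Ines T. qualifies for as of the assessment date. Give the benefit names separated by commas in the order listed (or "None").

Charitable Gift Match — service 146 weeks ≥ 2 years (≈730 days) ✓; rating 4 ≥ 2 ✓; age 41 ≥ 25 ✓; 40 hrs/wk ≥ 15 ✓ → eligible.
Health Insurance — no waiver, service 146 weeks ≥ 2 years (≈730 days) ✓; site Leeds ✗ (not Madison) → not eligible.
Paid Family Leave — status full-time ✓; dept Sales ✗ → not eligible.
Life Insurance — status full-time ✗ (requires part-time) → not eligible.
Equity Grant Program — status full-time ✓; no waiver, service 146 weeks ≥ 60 days ✓; grade G2 < G3 ✗ → not eligible.
Commuter Stipend — status full-time ✓; no waiver, service 146 weeks ≥ 30 days ✓; site Leeds ✗ (not Cork) → not eligible.
Tuition Reimbursement — service 146 weeks ≥ 2 years (≈730 days) ✓; site Leeds ✗ (not Albany, Dayton, or Porto) → not eligible.
Travel Insurance — status full-time ✓ (not excluded); service 146 weeks < 3 years (≈1095 days) ✗ → not eligible.

Charitable Gift Match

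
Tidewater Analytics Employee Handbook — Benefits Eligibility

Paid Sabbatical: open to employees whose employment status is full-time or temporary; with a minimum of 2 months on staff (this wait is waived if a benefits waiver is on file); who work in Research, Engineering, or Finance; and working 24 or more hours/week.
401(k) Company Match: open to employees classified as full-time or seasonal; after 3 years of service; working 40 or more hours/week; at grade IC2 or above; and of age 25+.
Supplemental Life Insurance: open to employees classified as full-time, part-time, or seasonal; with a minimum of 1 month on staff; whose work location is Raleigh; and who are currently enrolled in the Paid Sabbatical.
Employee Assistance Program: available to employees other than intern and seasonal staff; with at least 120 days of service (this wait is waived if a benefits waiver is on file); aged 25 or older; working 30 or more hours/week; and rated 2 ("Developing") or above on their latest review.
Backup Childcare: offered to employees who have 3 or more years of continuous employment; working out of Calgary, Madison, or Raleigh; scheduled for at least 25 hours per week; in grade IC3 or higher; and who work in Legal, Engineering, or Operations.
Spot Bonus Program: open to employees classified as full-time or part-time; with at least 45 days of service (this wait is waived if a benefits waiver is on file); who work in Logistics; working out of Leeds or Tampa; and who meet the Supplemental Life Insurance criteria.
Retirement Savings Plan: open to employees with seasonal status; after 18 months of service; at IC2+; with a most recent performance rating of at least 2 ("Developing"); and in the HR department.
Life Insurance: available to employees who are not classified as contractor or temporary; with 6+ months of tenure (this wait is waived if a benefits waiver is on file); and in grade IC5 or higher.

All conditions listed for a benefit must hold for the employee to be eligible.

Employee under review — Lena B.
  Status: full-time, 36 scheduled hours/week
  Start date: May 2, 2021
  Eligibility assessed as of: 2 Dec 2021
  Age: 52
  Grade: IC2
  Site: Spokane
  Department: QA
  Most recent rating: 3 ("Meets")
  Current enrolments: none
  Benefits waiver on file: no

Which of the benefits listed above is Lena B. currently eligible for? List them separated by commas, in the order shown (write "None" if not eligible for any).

Service from May 2, 2021 to 2 Dec 2021: 214 days.
Paid Sabbatical — status full-time ✓; no waiver, service 214 days ≥ 2 months (≈60 days) ✓; dept QA ✗ → not eligible.
401(k) Company Match — status full-time ✓; service 214 days < 3 years (≈1095 days) ✗ → not eligible.
Supplemental Life Insurance — status full-time ✓; service 214 days ≥ 1 month (≈30 days) ✓; site Spokane ✗ (not Raleigh) → not eligible.
Employee Assistance Program — status full-time ✓ (not excluded); no waiver, service 214 days ≥ 120 days ✓; age 52 ≥ 25 ✓; 36 hrs/wk ≥ 30 ✓; rating 3 ≥ 2 ✓ → eligible.
Backup Childcare — service 214 days < 3 years (≈1095 days) ✗ → not eligible.
Spot Bonus Program — status full-time ✓; no waiver, service 214 days ≥ 45 days ✓; dept QA ✗ → not eligible.
Retirement Savings Plan — status full-time ✗ (requires seasonal) → not eligible.
Life Insurance — status full-time ✓ (not excluded); no waiver, service 214 days ≥ 6 months (≈180 days) ✓; grade IC2 < IC5 ✗ → not eligible.

Employee Assistance Program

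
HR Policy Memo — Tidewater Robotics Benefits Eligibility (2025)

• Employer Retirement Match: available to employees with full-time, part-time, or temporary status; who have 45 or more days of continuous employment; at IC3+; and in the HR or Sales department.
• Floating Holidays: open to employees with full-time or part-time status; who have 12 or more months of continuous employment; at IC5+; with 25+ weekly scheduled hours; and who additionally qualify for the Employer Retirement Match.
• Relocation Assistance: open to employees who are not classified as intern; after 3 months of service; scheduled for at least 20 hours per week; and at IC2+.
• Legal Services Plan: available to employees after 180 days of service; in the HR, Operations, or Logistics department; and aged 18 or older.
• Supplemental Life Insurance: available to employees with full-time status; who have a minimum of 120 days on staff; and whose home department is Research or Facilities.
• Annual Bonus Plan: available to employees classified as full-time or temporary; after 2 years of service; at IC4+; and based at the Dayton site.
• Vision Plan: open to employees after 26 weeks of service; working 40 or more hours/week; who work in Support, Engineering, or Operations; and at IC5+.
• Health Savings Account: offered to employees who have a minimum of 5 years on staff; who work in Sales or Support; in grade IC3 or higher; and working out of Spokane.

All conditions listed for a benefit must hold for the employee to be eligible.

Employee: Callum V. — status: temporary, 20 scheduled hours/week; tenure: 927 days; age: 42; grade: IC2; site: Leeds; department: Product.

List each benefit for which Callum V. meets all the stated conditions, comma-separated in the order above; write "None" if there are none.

Employer Retirement Match — status temporary ✓; service 927 days ≥ 45 days ✓; grade IC2 < IC3 ✗ → not eligible.
Floating Holidays — status temporary ✗ (requires full-time or part-time) → not eligible.
Relocation Assistance — status temporary ✓ (not excluded); service 927 days ≥ 3 months (≈90 days) ✓; 20 hrs/wk ≥ 20 ✓; grade IC2 ≥ IC2 ✓ → eligible.
Legal Services Plan — service 927 days ≥ 180 days ✓; dept Product ✗ → not eligible.
Supplemental Life Insurance — status temporary ✗ (requires full-time) → not eligible.
Annual Bonus Plan — status temporary ✓; service 927 days ≥ 2 years (≈730 days) ✓; grade IC2 < IC4 ✗ → not eligible.
Vision Plan — service 927 days ≥ 26 weeks (≈182 days) ✓; 20 hrs/wk < 40 ✗ → not eligible.
Health Savings Account — service 927 days < 5 years (≈1825 days) ✗ → not eligible.

Relocation Assistance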